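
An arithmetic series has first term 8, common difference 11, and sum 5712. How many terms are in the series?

Using S = n/2 × [2a + (n-1)d]
5712 = n/2 × [2(8) + (n-1)(11)]
5712 = n/2 × [16 + 11n - 11]
11424 = n × [5 + 11n]
11n² + (5)n - 11424 = 0
Discriminant: Δ = (5)² - 4(11)(-11424) = 25 + 502656 = 502681
√Δ = 709
n = [-(5) + √Δ] / (2·11) = (-5 + 709) / 22 = 704 / 22 = 32
(The negative root is discarded since n must be a positive integer.)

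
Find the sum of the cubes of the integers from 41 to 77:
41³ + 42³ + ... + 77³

Use ∑_{k=1}^{n} k³ = [n(n+1)/2]², then subtract the first 40 terms.
∑_{k=1}^{77} k³ = [77×78/2]² = 3003² = 9018009
∑_{k=1}^{40} k³ = [40×41/2]² = 820² = 672400
∑_{k=41}^{77} k³ = 9018009 - 672400 = 8345609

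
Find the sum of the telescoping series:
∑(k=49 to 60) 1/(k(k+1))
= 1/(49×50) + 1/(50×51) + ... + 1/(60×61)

Partial fractions: 1/(k(k+1)) = 1/k - 1/(k+1)
The series telescopes:
= (1/49 - 1/50) + (1/50 - 1/51) + ... + (1/60 - 1/61)
= 1/49 - 1/61
= 12/2989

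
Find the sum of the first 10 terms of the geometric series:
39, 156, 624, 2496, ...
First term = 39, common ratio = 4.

Sₙ = a(1 - rⁿ) / (1 - r)
S_10 = 39(1 - 4^10) / (1 - 4)
S_10 = 39(1 - 1048576) / (-3)
S_10 = 13631475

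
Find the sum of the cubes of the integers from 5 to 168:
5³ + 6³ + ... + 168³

Use ∑_{k=1}^{n} k³ = [n(n+1)/2]², then subtract the first 4 terms.
∑_{k=1}^{168} k³ = [168×169/2]² = 14196² = 201526416
∑_{k=1}^{4} k³ = [4×5/2]² = 10² = 100
∑_{k=5}^{168} k³ = 201526416 - 100 = 201526316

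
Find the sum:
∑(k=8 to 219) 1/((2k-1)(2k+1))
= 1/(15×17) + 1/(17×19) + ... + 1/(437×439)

Partial fractions: 1/((2k-1)(2k+1)) = (1/2)[1/(2k-1) - 1/(2k+1)]
The series telescopes:
= (1/2)[1/15 - 1/439]
= 212/6585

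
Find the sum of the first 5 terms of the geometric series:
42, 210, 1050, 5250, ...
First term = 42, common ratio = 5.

Sₙ = a(1 - rⁿ) / (1 - r)
S_5 = 42(1 - 5^5) / (1 - 5)
S_5 = 42(1 - 3125) / (-4)
S_5 = 32802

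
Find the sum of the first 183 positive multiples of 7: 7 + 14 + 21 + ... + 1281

Factor out 7: = 7(1 + 2 + ... + 183) = 7 × n(n+1)/2
= 7 × 183×184/2
= 7 × 16836
= 117852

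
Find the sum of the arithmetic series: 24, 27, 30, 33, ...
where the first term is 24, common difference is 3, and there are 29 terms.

Sₙ = n/2 × (first + last)
Last term = a + (n-1)d = 24 + (29-1)×3 = 108
S_29 = 29/2 × (24 + 108)
S_29 = 29/2 × 132 = 1914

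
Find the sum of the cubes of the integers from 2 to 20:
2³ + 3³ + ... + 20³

Use ∑_{k=1}^{n} k³ = [n(n+1)/2]², then subtract the first 1 terms.
∑_{k=1}^{20} k³ = [20×21/2]² = 210² = 44100
∑_{k=1}^{1} k³ = [1×2/2]² = 1² = 1
∑_{k=2}^{20} k³ = 44100 - 1 = 44099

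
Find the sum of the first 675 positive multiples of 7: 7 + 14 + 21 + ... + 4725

Factor out 7: = 7(1 + 2 + ... + 675) = 7 × n(n+1)/2
= 7 × 675×676/2
= 7 × 228150
= 1597050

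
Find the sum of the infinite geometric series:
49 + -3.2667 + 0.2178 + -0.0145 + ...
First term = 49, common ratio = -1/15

For |r| < 1, S = a / (1 - r)
S = 49 / (1 - (-1/15))
S = 49 / (16/15)
S = 735/16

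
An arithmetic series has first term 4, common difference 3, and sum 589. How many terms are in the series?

Using S = n/2 × [2a + (n-1)d]
589 = n/2 × [2(4) + (n-1)(3)]
589 = n/2 × [8 + 3n - 3]
1178 = n × [5 + 3n]
3n² + (5)n - 1178 = 0
Discriminant: Δ = (5)² - 4(3)(-1178) = 25 + 14136 = 14161
√Δ = 119
n = [-(5) + √Δ] / (2·3) = (-5 + 119) / 6 = 114 / 6 = 19
(The negative root is discarded since n must be a positive integer.)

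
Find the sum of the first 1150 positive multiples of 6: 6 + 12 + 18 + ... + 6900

Factor out 6: = 6(1 + 2 + ... + 1150) = 6 × n(n+1)/2
= 6 × 1150×1151/2
= 6 × 661825
= 3970950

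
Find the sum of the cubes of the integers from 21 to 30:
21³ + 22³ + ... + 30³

Use ∑_{k=1}^{n} k³ = [n(n+1)/2]², then subtract the first 20 terms.
∑_{k=1}^{30} k³ = [30×31/2]² = 465² = 216225
∑_{k=1}^{20} k³ = [20×21/2]² = 210² = 44100
∑_{k=21}^{30} k³ = 216225 - 44100 = 172125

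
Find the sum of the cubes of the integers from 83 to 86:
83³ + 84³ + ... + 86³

Use ∑_{k=1}^{n} k³ = [n(n+1)/2]², then subtract the first 82 terms.
∑_{k=1}^{86} k³ = [86×87/2]² = 3741² = 13995081
∑_{k=1}^{82} k³ = [82×83/2]² = 3403² = 11580409
∑_{k=83}^{86} k³ = 13995081 - 11580409 = 2414672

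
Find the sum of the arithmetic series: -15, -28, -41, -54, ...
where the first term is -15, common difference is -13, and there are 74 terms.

Sₙ = n/2 × (first + last)
Last term = a + (n-1)d = -15 + (74-1)×(-13) = -964
S_74 = 74/2 × (-15 + (-964))
S_74 = 74/2 × (-979) = -36223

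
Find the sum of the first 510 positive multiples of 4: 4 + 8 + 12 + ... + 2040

Factor out 4: = 4(1 + 2 + ... + 510) = 4 × n(n+1)/2
= 4 × 510×511/2
= 4 × 130305
= 521220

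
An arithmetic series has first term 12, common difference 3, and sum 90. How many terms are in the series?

Using S = n/2 × [2a + (n-1)d]
90 = n/2 × [2(12) + (n-1)(3)]
90 = n/2 × [24 + 3n - 3]
180 = n × [21 + 3n]
3n² + (21)n - 180 = 0
Discriminant: Δ = (21)² - 4(3)(-180) = 441 + 2160 = 2601
√Δ = 51
n = [-(21) + √Δ] / (2·3) = (-21 + 51) / 6 = 30 / 6 = 5
(The negative root is discarded since n must be a positive integer.)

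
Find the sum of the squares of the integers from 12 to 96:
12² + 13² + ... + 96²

Use ∑_{k=1}^{n} k² = n(n+1)(2n+1)/6, then subtract the first 11 terms.
∑_{k=1}^{96} k² = 96×97×193/6 = 299536
∑_{k=1}^{11} k² = 11×12×23/6 = 506
∑_{k=12}^{96} k² = 299536 - 506 = 299030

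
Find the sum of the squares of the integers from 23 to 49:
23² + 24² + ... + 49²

Use ∑_{k=1}^{n} k² = n(n+1)(2n+1)/6, then subtract the first 22 terms.
∑_{k=1}^{49} k² = 49×50×99/6 = 40425
∑_{k=1}^{22} k² = 22×23×45/6 = 3795
∑_{k=23}^{49} k² = 40425 - 3795 = 36630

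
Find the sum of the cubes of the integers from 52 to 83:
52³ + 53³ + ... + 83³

Use ∑_{k=1}^{n} k³ = [n(n+1)/2]², then subtract the first 51 terms.
∑_{k=1}^{83} k³ = [83×84/2]² = 3486² = 12152196
∑_{k=1}^{51} k³ = [51×52/2]² = 1326² = 1758276
∑_{k=52}^{83} k³ = 12152196 - 1758276 = 10393920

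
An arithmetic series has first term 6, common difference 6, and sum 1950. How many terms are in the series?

Using S = n/2 × [2a + (n-1)d]
1950 = n/2 × [2(6) + (n-1)(6)]
1950 = n/2 × [12 + 6n - 6]
3900 = n × [6 + 6n]
6n² + (6)n - 3900 = 0
Discriminant: Δ = (6)² - 4(6)(-3900) = 36 + 93600 = 93636
√Δ = 306
n = [-(6) + √Δ] / (2·6) = (-6 + 306) / 12 = 300 / 12 = 25
(The negative root is discarded since n must be a positive integer.)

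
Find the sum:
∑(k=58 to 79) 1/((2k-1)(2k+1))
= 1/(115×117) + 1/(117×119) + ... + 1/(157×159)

Partial fractions: 1/((2k-1)(2k+1)) = (1/2)[1/(2k-1) - 1/(2k+1)]
The series telescopes:
= (1/2)[1/115 - 1/159]
= 22/18285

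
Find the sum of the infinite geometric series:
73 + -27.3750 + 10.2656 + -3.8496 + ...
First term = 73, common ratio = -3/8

For |r| < 1, S = a / (1 - r)
S = 73 / (1 - (-3/8))
S = 73 / (11/8)
S = 584/11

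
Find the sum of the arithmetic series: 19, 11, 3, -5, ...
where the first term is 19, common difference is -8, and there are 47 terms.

Sₙ = n/2 × (first + last)
Last term = a + (n-1)d = 19 + (47-1)×(-8) = -349
S_47 = 47/2 × (19 + (-349))
S_47 = 47/2 × (-330) = -7755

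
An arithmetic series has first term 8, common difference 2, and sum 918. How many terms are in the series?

Using S = n/2 × [2a + (n-1)d]
918 = n/2 × [2(8) + (n-1)(2)]
918 = n/2 × [16 + 2n - 2]
1836 = n × [14 + 2n]
2n² + (14)n - 1836 = 0
Discriminant: Δ = (14)² - 4(2)(-1836) = 196 + 14688 = 14884
√Δ = 122
n = [-(14) + √Δ] / (2·2) = (-14 + 122) / 4 = 108 / 4 = 27
(The negative root is discarded since n must be a positive integer.)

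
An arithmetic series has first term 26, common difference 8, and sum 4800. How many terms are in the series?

Using S = n/2 × [2a + (n-1)d]
4800 = n/2 × [2(26) + (n-1)(8)]
4800 = n/2 × [52 + 8n - 8]
9600 = n × [44 + 8n]
8n² + (44)n - 9600 = 0
Discriminant: Δ = (44)² - 4(8)(-9600) = 1936 + 307200 = 309136
√Δ = 556
n = [-(44) + √Δ] / (2·8) = (-44 + 556) / 16 = 512 / 16 = 32
(The negative root is discarded since n must be a positive integer.)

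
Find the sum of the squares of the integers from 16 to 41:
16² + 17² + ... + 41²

Use ∑_{k=1}^{n} k² = n(n+1)(2n+1)/6, then subtract the first 15 terms.
∑_{k=1}^{41} k² = 41×42×83/6 = 23821
∑_{k=1}^{15} k² = 15×16×31/6 = 1240
∑_{k=16}^{41} k² = 23821 - 1240 = 22581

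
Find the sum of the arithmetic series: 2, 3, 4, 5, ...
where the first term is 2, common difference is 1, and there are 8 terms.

Sₙ = n/2 × (first + last)
Last term = a + (n-1)d = 2 + (8-1)×1 = 9
S_8 = 8/2 × (2 + 9)
S_8 = 8/2 × 11 = 44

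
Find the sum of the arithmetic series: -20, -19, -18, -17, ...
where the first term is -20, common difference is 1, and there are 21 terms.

Sₙ = n/2 × (first + last)
Last term = a + (n-1)d = -20 + (21-1)×1 = 0
S_21 = 21/2 × (-20 + 0)
S_21 = 21/2 × (-20) = -210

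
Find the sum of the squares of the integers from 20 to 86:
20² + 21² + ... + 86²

Use ∑_{k=1}^{n} k² = n(n+1)(2n+1)/6, then subtract the first 19 terms.
∑_{k=1}^{86} k² = 86×87×173/6 = 215731
∑_{k=1}^{19} k² = 19×20×39/6 = 2470
∑_{k=20}^{86} k² = 215731 - 2470 = 213261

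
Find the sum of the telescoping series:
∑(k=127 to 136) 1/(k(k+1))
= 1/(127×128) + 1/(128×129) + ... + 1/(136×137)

Partial fractions: 1/(k(k+1)) = 1/k - 1/(k+1)
The series telescopes:
= (1/127 - 1/128) + (1/128 - 1/129) + ... + (1/136 - 1/137)
= 1/127 - 1/137
= 10/17399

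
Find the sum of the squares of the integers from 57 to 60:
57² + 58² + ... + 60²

Use ∑_{k=1}^{n} k² = n(n+1)(2n+1)/6, then subtract the first 56 terms.
∑_{k=1}^{60} k² = 60×61×121/6 = 73810
∑_{k=1}^{56} k² = 56×57×113/6 = 60116
∑_{k=57}^{60} k² = 73810 - 60116 = 13694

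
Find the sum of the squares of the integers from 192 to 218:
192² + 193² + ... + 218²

Use ∑_{k=1}^{n} k² = n(n+1)(2n+1)/6, then subtract the first 191 terms.
∑_{k=1}^{218} k² = 218×219×437/6 = 3477209
∑_{k=1}^{191} k² = 191×192×383/6 = 2340896
∑_{k=192}^{218} k² = 3477209 - 2340896 = 1136313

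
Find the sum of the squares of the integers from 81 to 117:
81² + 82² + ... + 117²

Use ∑_{k=1}^{n} k² = n(n+1)(2n+1)/6, then subtract the first 80 terms.
∑_{k=1}^{117} k² = 117×118×235/6 = 540735
∑_{k=1}^{80} k² = 80×81×161/6 = 173880
∑_{k=81}^{117} k² = 540735 - 173880 = 366855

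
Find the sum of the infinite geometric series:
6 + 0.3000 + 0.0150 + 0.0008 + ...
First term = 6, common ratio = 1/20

For |r| < 1, S = a / (1 - r)
S = 6 / (1 - (1/20))
S = 6 / (19/20)
S = 120/19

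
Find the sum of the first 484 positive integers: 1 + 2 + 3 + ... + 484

Formula: ∑k = n(n+1)/2
= 484×485/2
= 234740/2
= 117370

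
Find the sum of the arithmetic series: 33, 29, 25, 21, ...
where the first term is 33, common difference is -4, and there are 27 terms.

Sₙ = n/2 × (first + last)
Last term = a + (n-1)d = 33 + (27-1)×(-4) = -71
S_27 = 27/2 × (33 + (-71))
S_27 = 27/2 × (-38) = -513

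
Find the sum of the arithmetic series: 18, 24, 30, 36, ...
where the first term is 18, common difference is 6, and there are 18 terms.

Sₙ = n/2 × (first + last)
Last term = a + (n-1)d = 18 + (18-1)×6 = 120
S_18 = 18/2 × (18 + 120)
S_18 = 18/2 × 138 = 1242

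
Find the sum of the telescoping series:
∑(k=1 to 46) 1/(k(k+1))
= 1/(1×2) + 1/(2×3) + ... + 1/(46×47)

Partial fractions: 1/(k(k+1)) = 1/k - 1/(k+1)
The series telescopes:
= (1/1 - 1/2) + (1/2 - 1/3) + ... + (1/46 - 1/47)
= 1/1 - 1/47
= 46/47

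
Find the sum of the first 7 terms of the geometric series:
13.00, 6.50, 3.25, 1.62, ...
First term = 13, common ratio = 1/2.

Sₙ = a(1 - rⁿ) / (1 - r)
S_7 = 13(1 - (1/2)^7) / (1 - (1/2))
S_7 = 13(1 - (1/128)) / (1/2)
S_7 = 1651/64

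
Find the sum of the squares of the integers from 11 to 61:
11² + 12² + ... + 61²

Use ∑_{k=1}^{n} k² = n(n+1)(2n+1)/6, then subtract the first 10 terms.
∑_{k=1}^{61} k² = 61×62×123/6 = 77531
∑_{k=1}^{10} k² = 10×11×21/6 = 385
∑_{k=11}^{61} k² = 77531 - 385 = 77146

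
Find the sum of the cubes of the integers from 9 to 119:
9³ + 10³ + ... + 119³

Use ∑_{k=1}^{n} k³ = [n(n+1)/2]², then subtract the first 8 terms.
∑_{k=1}^{119} k³ = [119×120/2]² = 7140² = 50979600
∑_{k=1}^{8} k³ = [8×9/2]² = 36² = 1296
∑_{k=9}^{119} k³ = 50979600 - 1296 = 50978304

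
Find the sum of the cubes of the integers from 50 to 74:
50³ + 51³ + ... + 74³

Use ∑_{k=1}^{n} k³ = [n(n+1)/2]², then subtract the first 49 terms.
∑_{k=1}^{74} k³ = [74×75/2]² = 2775² = 7700625
∑_{k=1}^{49} k³ = [49×50/2]² = 1225² = 1500625
∑_{k=50}^{74} k³ = 7700625 - 1500625 = 6200000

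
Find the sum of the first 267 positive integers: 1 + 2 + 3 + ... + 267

Formula: ∑k = n(n+1)/2
= 267×268/2
= 71556/2
= 35778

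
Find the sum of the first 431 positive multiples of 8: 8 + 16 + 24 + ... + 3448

Factor out 8: = 8(1 + 2 + ... + 431) = 8 × n(n+1)/2
= 8 × 431×432/2
= 8 × 93096
= 744768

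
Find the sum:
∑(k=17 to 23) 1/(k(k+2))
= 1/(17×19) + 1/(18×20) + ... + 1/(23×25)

Partial fractions: 1/(k(k+2)) = (1/2)[1/k - 1/(k+2)]
Telescoping leaves the first two and last two terms:
= (1/2)[1/17 + 1/18 - 1/24 - 1/25]
= 1001/61200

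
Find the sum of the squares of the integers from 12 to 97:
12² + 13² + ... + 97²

Use ∑_{k=1}^{n} k² = n(n+1)(2n+1)/6, then subtract the first 11 terms.
∑_{k=1}^{97} k² = 97×98×195/6 = 308945
∑_{k=1}^{11} k² = 11×12×23/6 = 506
∑_{k=12}^{97} k² = 308945 - 506 = 308439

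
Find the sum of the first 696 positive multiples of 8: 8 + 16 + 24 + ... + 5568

Factor out 8: = 8(1 + 2 + ... + 696) = 8 × n(n+1)/2
= 8 × 696×697/2
= 8 × 242556
= 1940448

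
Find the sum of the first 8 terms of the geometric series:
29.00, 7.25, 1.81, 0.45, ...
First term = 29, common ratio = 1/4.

Sₙ = a(1 - rⁿ) / (1 - r)
S_8 = 29(1 - (1/4)^8) / (1 - (1/4))
S_8 = 29(1 - (1/65536)) / (3/4)
S_8 = 633505/16384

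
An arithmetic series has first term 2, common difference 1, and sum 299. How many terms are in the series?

Using S = n/2 × [2a + (n-1)d]
299 = n/2 × [2(2) + (n-1)(1)]
299 = n/2 × [4 + 1n - 1]
598 = n × [3 + 1n]
1n² + (3)n - 598 = 0
Discriminant: Δ = (3)² - 4(1)(-598) = 9 + 2392 = 2401
√Δ = 49
n = [-(3) + √Δ] / (2·1) = (-3 + 49) / 2 = 46 / 2 = 23
(The negative root is discarded since n must be a positive integer.)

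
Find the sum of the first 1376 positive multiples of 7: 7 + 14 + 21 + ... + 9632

Factor out 7: = 7(1 + 2 + ... + 1376) = 7 × n(n+1)/2
= 7 × 1376×1377/2
= 7 × 947376
= 6631632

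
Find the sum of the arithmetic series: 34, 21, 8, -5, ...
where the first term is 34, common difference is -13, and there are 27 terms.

Sₙ = n/2 × (first + last)
Last term = a + (n-1)d = 34 + (27-1)×(-13) = -304
S_27 = 27/2 × (34 + (-304))
S_27 = 27/2 × (-270) = -3645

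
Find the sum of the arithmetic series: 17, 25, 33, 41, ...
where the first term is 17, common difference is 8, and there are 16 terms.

Sₙ = n/2 × (first + last)
Last term = a + (n-1)d = 17 + (16-1)×8 = 137
S_16 = 16/2 × (17 + 137)
S_16 = 16/2 × 154 = 1232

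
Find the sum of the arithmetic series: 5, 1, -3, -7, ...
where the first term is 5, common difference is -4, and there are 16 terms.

Sₙ = n/2 × (first + last)
Last term = a + (n-1)d = 5 + (16-1)×(-4) = -55
S_16 = 16/2 × (5 + (-55))
S_16 = 16/2 × (-50) = -400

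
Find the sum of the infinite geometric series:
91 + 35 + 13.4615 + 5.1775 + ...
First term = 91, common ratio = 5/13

For |r| < 1, S = a / (1 - r)
S = 91 / (1 - (5/13))
S = 91 / (8/13)
S = 1183/8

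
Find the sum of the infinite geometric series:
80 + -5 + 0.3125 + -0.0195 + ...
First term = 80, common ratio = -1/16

For |r| < 1, S = a / (1 - r)
S = 80 / (1 - (-1/16))
S = 80 / (17/16)
S = 1280/17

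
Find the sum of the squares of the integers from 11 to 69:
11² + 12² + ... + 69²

Use ∑_{k=1}^{n} k² = n(n+1)(2n+1)/6, then subtract the first 10 terms.
∑_{k=1}^{69} k² = 69×70×139/6 = 111895
∑_{k=1}^{10} k² = 10×11×21/6 = 385
∑_{k=11}^{69} k² = 111895 - 385 = 111510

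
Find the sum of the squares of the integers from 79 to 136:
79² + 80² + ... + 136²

Use ∑_{k=1}^{n} k² = n(n+1)(2n+1)/6, then subtract the first 78 terms.
∑_{k=1}^{136} k² = 136×137×273/6 = 847756
∑_{k=1}^{78} k² = 78×79×157/6 = 161239
∑_{k=79}^{136} k² = 847756 - 161239 = 686517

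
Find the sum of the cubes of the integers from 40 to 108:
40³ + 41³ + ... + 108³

Use ∑_{k=1}^{n} k³ = [n(n+1)/2]², then subtract the first 39 terms.
∑_{k=1}^{108} k³ = [108×109/2]² = 5886² = 34644996
∑_{k=1}^{39} k³ = [39×40/2]² = 780² = 608400
∑_{k=40}^{108} k³ = 34644996 - 608400 = 34036596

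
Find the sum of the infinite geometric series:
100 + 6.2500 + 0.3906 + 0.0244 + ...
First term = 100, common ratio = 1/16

For |r| < 1, S = a / (1 - r)
S = 100 / (1 - (1/16))
S = 100 / (15/16)
S = 320/3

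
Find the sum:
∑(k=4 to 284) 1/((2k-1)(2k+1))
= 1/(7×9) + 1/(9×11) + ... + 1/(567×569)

Partial fractions: 1/((2k-1)(2k+1)) = (1/2)[1/(2k-1) - 1/(2k+1)]
The series telescopes:
= (1/2)[1/7 - 1/569]
= 281/3983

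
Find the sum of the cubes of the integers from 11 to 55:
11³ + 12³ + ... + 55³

Use ∑_{k=1}^{n} k³ = [n(n+1)/2]², then subtract the first 10 terms.
∑_{k=1}^{55} k³ = [55×56/2]² = 1540² = 2371600
∑_{k=1}^{10} k³ = [10×11/2]² = 55² = 3025
∑_{k=11}^{55} k³ = 2371600 - 3025 = 2368575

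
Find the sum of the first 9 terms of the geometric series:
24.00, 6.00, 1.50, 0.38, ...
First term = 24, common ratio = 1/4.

Sₙ = a(1 - rⁿ) / (1 - r)
S_9 = 24(1 - (1/4)^9) / (1 - (1/4))
S_9 = 24(1 - (1/262144)) / (3/4)
S_9 = 262143/8192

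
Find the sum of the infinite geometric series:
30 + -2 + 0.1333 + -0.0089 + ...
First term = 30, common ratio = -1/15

For |r| < 1, S = a / (1 - r)
S = 30 / (1 - (-1/15))
S = 30 / (16/15)
S = 225/8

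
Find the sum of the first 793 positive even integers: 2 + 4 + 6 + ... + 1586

Sum of first n even numbers = n(n+1)
= 793×794
= 629642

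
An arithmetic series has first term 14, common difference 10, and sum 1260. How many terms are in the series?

Using S = n/2 × [2a + (n-1)d]
1260 = n/2 × [2(14) + (n-1)(10)]
1260 = n/2 × [28 + 10n - 10]
2520 = n × [18 + 10n]
10n² + (18)n - 2520 = 0
Discriminant: Δ = (18)² - 4(10)(-2520) = 324 + 100800 = 101124
√Δ = 318
n = [-(18) + √Δ] / (2·10) = (-18 + 318) / 20 = 300 / 20 = 15
(The negative root is discarded since n must be a positive integer.)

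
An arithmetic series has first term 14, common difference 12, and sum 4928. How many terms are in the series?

Using S = n/2 × [2a + (n-1)d]
4928 = n/2 × [2(14) + (n-1)(12)]
4928 = n/2 × [28 + 12n - 12]
9856 = n × [16 + 12n]
12n² + (16)n - 9856 = 0
Discriminant: Δ = (16)² - 4(12)(-9856) = 256 + 473088 = 473344
√Δ = 688
n = [-(16) + √Δ] / (2·12) = (-16 + 688) / 24 = 672 / 24 = 28
(The negative root is discarded since n must be a positive integer.)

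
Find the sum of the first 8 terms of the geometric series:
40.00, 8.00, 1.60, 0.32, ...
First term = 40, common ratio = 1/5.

Sₙ = a(1 - rⁿ) / (1 - r)
S_8 = 40(1 - (1/5)^8) / (1 - (1/5))
S_8 = 40(1 - (1/390625)) / (4/5)
S_8 = 781248/15625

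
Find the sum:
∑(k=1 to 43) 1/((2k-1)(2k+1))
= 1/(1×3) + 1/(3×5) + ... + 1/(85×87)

Partial fractions: 1/((2k-1)(2k+1)) = (1/2)[1/(2k-1) - 1/(2k+1)]
The series telescopes:
= (1/2)[1/1 - 1/87]
= 43/87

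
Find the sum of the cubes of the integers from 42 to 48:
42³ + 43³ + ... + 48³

Use ∑_{k=1}^{n} k³ = [n(n+1)/2]², then subtract the first 41 terms.
∑_{k=1}^{48} k³ = [48×49/2]² = 1176² = 1382976
∑_{k=1}^{41} k³ = [41×42/2]² = 861² = 741321
∑_{k=42}^{48} k³ = 1382976 - 741321 = 641655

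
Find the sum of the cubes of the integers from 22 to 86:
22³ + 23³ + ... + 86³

Use ∑_{k=1}^{n} k³ = [n(n+1)/2]², then subtract the first 21 terms.
∑_{k=1}^{86} k³ = [86×87/2]² = 3741² = 13995081
∑_{k=1}^{21} k³ = [21×22/2]² = 231² = 53361
∑_{k=22}^{86} k³ = 13995081 - 53361 = 13941720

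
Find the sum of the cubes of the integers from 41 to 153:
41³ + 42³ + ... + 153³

Use ∑_{k=1}^{n} k³ = [n(n+1)/2]², then subtract the first 40 terms.
∑_{k=1}^{153} k³ = [153×154/2]² = 11781² = 138791961
∑_{k=1}^{40} k³ = [40×41/2]² = 820² = 672400
∑_{k=41}^{153} k³ = 138791961 - 672400 = 138119561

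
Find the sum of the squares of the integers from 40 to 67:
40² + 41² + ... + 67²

Use ∑_{k=1}^{n} k² = n(n+1)(2n+1)/6, then subtract the first 39 terms.
∑_{k=1}^{67} k² = 67×68×135/6 = 102510
∑_{k=1}^{39} k² = 39×40×79/6 = 20540
∑_{k=40}^{67} k² = 102510 - 20540 = 81970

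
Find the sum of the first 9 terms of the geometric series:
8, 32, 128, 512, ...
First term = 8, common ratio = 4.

Sₙ = a(1 - rⁿ) / (1 - r)
S_9 = 8(1 - 4^9) / (1 - 4)
S_9 = 8(1 - 262144) / (-3)
S_9 = 699048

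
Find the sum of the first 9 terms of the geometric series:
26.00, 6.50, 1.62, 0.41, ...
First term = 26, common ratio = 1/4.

Sₙ = a(1 - rⁿ) / (1 - r)
S_9 = 26(1 - (1/4)^9) / (1 - (1/4))
S_9 = 26(1 - (1/262144)) / (3/4)
S_9 = 1135953/32768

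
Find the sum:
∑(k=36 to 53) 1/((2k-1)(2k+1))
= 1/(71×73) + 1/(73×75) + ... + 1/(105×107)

Partial fractions: 1/((2k-1)(2k+1)) = (1/2)[1/(2k-1) - 1/(2k+1)]
The series telescopes:
= (1/2)[1/71 - 1/107]
= 18/7597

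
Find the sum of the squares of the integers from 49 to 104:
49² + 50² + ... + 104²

Use ∑_{k=1}^{n} k² = n(n+1)(2n+1)/6, then subtract the first 48 terms.
∑_{k=1}^{104} k² = 104×105×209/6 = 380380
∑_{k=1}^{48} k² = 48×49×97/6 = 38024
∑_{k=49}^{104} k² = 380380 - 38024 = 342356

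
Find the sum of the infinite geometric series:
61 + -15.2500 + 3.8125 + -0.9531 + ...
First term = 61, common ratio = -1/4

For |r| < 1, S = a / (1 - r)
S = 61 / (1 - (-1/4))
S = 61 / (5/4)
S = 244/5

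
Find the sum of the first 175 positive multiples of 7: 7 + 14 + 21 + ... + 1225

Factor out 7: = 7(1 + 2 + ... + 175) = 7 × n(n+1)/2
= 7 × 175×176/2
= 7 × 15400
= 107800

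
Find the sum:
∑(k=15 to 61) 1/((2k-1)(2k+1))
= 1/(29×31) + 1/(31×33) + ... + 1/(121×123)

Partial fractions: 1/((2k-1)(2k+1)) = (1/2)[1/(2k-1) - 1/(2k+1)]
The series telescopes:
= (1/2)[1/29 - 1/123]
= 47/3567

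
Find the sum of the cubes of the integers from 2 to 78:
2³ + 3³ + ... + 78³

Use ∑_{k=1}^{n} k³ = [n(n+1)/2]², then subtract the first 1 terms.
∑_{k=1}^{78} k³ = [78×79/2]² = 3081² = 9492561
∑_{k=1}^{1} k³ = [1×2/2]² = 1² = 1
∑_{k=2}^{78} k³ = 9492561 - 1 = 9492560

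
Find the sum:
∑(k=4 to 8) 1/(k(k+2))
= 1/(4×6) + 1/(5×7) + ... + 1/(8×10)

Partial fractions: 1/(k(k+2)) = (1/2)[1/k - 1/(k+2)]
Telescoping leaves the first two and last two terms:
= (1/2)[1/4 + 1/5 - 1/9 - 1/10]
= 43/360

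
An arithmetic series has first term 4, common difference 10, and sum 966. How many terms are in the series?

Using S = n/2 × [2a + (n-1)d]
966 = n/2 × [2(4) + (n-1)(10)]
966 = n/2 × [8 + 10n - 10]
1932 = n × [-2 + 10n]
10n² + (-2)n - 1932 = 0
Discriminant: Δ = (-2)² - 4(10)(-1932) = 4 + 77280 = 77284
√Δ = 278
n = [-(-2) + √Δ] / (2·10) = (2 + 278) / 20 = 280 / 20 = 14
(The negative root is discarded since n must be a positive integer.)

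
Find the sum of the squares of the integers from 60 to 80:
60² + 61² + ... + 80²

Use ∑_{k=1}^{n} k² = n(n+1)(2n+1)/6, then subtract the first 59 terms.
∑_{k=1}^{80} k² = 80×81×161/6 = 173880
∑_{k=1}^{59} k² = 59×60×119/6 = 70210
∑_{k=60}^{80} k² = 173880 - 70210 = 103670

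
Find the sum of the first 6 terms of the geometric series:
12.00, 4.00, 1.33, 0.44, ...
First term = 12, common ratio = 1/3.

Sₙ = a(1 - rⁿ) / (1 - r)
S_6 = 12(1 - (1/3)^6) / (1 - (1/3))
S_6 = 12(1 - (1/729)) / (2/3)
S_6 = 1456/81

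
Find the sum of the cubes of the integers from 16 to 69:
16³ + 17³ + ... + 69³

Use ∑_{k=1}^{n} k³ = [n(n+1)/2]², then subtract the first 15 terms.
∑_{k=1}^{69} k³ = [69×70/2]² = 2415² = 5832225
∑_{k=1}^{15} k³ = [15×16/2]² = 120² = 14400
∑_{k=16}^{69} k³ = 5832225 - 14400 = 5817825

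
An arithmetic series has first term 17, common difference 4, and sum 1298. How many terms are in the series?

Using S = n/2 × [2a + (n-1)d]
1298 = n/2 × [2(17) + (n-1)(4)]
1298 = n/2 × [34 + 4n - 4]
2596 = n × [30 + 4n]
4n² + (30)n - 2596 = 0
Discriminant: Δ = (30)² - 4(4)(-2596) = 900 + 41536 = 42436
√Δ = 206
n = [-(30) + √Δ] / (2·4) = (-30 + 206) / 8 = 176 / 8 = 22
(The negative root is discarded since n must be a positive integer.)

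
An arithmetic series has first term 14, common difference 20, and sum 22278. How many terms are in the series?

Using S = n/2 × [2a + (n-1)d]
22278 = n/2 × [2(14) + (n-1)(20)]
22278 = n/2 × [28 + 20n - 20]
44556 = n × [8 + 20n]
20n² + (8)n - 44556 = 0
Discriminant: Δ = (8)² - 4(20)(-44556) = 64 + 3564480 = 3564544
√Δ = 1888
n = [-(8) + √Δ] / (2·20) = (-8 + 1888) / 40 = 1880 / 40 = 47
(The negative root is discarded since n must be a positive integer.)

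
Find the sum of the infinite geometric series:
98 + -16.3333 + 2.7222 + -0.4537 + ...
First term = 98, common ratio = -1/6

For |r| < 1, S = a / (1 - r)
S = 98 / (1 - (-1/6))
S = 98 / (7/6)
S = 84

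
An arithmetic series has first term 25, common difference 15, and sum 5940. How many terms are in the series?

Using S = n/2 × [2a + (n-1)d]
5940 = n/2 × [2(25) + (n-1)(15)]
5940 = n/2 × [50 + 15n - 15]
11880 = n × [35 + 15n]
15n² + (35)n - 11880 = 0
Discriminant: Δ = (35)² - 4(15)(-11880) = 1225 + 712800 = 714025
√Δ = 845
n = [-(35) + √Δ] / (2·15) = (-35 + 845) / 30 = 810 / 30 = 27
(The negative root is discarded since n must be a positive integer.)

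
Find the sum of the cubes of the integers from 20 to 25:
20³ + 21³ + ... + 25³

Use ∑_{k=1}^{n} k³ = [n(n+1)/2]², then subtract the first 19 terms.
∑_{k=1}^{25} k³ = [25×26/2]² = 325² = 105625
∑_{k=1}^{19} k³ = [19×20/2]² = 190² = 36100
∑_{k=20}^{25} k³ = 105625 - 36100 = 69525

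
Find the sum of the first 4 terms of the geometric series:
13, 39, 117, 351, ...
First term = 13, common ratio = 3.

Sₙ = a(1 - rⁿ) / (1 - r)
S_4 = 13(1 - 3^4) / (1 - 3)
S_4 = 13(1 - 81) / (-2)
S_4 = 520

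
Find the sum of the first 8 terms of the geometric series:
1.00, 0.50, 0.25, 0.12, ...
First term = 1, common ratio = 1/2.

Sₙ = a(1 - rⁿ) / (1 - r)
S_8 = 1(1 - (1/2)^8) / (1 - (1/2))
S_8 = 1(1 - (1/256)) / (1/2)
S_8 = 255/128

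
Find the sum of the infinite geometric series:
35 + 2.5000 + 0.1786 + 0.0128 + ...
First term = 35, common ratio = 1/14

For |r| < 1, S = a / (1 - r)
S = 35 / (1 - (1/14))
S = 35 / (13/14)
S = 490/13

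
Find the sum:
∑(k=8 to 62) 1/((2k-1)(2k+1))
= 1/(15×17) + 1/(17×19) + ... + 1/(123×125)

Partial fractions: 1/((2k-1)(2k+1)) = (1/2)[1/(2k-1) - 1/(2k+1)]
The series telescopes:
= (1/2)[1/15 - 1/125]
= 11/375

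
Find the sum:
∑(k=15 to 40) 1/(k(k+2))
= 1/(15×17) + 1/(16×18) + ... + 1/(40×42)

Partial fractions: 1/(k(k+2)) = (1/2)[1/k - 1/(k+2)]
Telescoping leaves the first two and last two terms:
= (1/2)[1/15 + 1/16 - 1/41 - 1/42]
= 1859/45920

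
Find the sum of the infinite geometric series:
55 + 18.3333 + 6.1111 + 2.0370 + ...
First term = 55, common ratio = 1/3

For |r| < 1, S = a / (1 - r)
S = 55 / (1 - (1/3))
S = 55 / (2/3)
S = 165/2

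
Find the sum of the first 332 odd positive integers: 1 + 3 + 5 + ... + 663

Sum of first n odd numbers = n²
= 332²
= 110224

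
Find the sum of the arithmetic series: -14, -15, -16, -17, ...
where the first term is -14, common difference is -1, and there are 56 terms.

Sₙ = n/2 × (first + last)
Last term = a + (n-1)d = -14 + (56-1)×(-1) = -69
S_56 = 56/2 × (-14 + (-69))
S_56 = 56/2 × (-83) = -2324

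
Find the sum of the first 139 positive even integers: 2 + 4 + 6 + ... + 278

Sum of first n even numbers = n(n+1)
= 139×140
= 19460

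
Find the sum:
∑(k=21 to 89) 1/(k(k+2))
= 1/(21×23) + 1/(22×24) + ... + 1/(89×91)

Partial fractions: 1/(k(k+2)) = (1/2)[1/k - 1/(k+2)]
Telescoping leaves the first two and last two terms:
= (1/2)[1/21 + 1/22 - 1/90 - 1/91]
= 3197/90090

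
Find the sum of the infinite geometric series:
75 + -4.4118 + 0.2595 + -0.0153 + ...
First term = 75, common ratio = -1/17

For |r| < 1, S = a / (1 - r)
S = 75 / (1 - (-1/17))
S = 75 / (18/17)
S = 425/6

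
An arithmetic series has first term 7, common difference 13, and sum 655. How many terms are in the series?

Using S = n/2 × [2a + (n-1)d]
655 = n/2 × [2(7) + (n-1)(13)]
655 = n/2 × [14 + 13n - 13]
1310 = n × [1 + 13n]
13n² + (1)n - 1310 = 0
Discriminant: Δ = (1)² - 4(13)(-1310) = 1 + 68120 = 68121
√Δ = 261
n = [-(1) + √Δ] / (2·13) = (-1 + 261) / 26 = 260 / 26 = 10
(The negative root is discarded since n must be a positive integer.)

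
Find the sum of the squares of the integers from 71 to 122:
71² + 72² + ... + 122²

Use ∑_{k=1}^{n} k² = n(n+1)(2n+1)/6, then subtract the first 70 terms.
∑_{k=1}^{122} k² = 122×123×245/6 = 612745
∑_{k=1}^{70} k² = 70×71×141/6 = 116795
∑_{k=71}^{122} k² = 612745 - 116795 = 495950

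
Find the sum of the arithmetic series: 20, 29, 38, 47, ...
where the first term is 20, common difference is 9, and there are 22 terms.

Sₙ = n/2 × (first + last)
Last term = a + (n-1)d = 20 + (22-1)×9 = 209
S_22 = 22/2 × (20 + 209)
S_22 = 22/2 × 229 = 2519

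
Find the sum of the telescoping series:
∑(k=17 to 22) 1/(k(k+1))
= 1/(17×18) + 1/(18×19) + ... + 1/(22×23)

Partial fractions: 1/(k(k+1)) = 1/k - 1/(k+1)
The series telescopes:
= (1/17 - 1/18) + (1/18 - 1/19) + ... + (1/22 - 1/23)
= 1/17 - 1/23
= 6/391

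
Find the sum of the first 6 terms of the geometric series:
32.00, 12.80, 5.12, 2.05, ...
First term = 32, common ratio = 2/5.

Sₙ = a(1 - rⁿ) / (1 - r)
S_6 = 32(1 - (2/5)^6) / (1 - (2/5))
S_6 = 32(1 - (64/15625)) / (3/5)
S_6 = 165984/3125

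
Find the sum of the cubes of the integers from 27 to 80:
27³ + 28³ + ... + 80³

Use ∑_{k=1}^{n} k³ = [n(n+1)/2]², then subtract the first 26 terms.
∑_{k=1}^{80} k³ = [80×81/2]² = 3240² = 10497600
∑_{k=1}^{26} k³ = [26×27/2]² = 351² = 123201
∑_{k=27}^{80} k³ = 10497600 - 123201 = 10374399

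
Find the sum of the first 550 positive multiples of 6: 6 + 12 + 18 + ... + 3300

Factor out 6: = 6(1 + 2 + ... + 550) = 6 × n(n+1)/2
= 6 × 550×551/2
= 6 × 151525
= 909150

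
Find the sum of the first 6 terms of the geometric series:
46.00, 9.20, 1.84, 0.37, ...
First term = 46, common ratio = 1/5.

Sₙ = a(1 - rⁿ) / (1 - r)
S_6 = 46(1 - (1/5)^6) / (1 - (1/5))
S_6 = 46(1 - (1/15625)) / (4/5)
S_6 = 179676/3125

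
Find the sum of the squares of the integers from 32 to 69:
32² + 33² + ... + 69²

Use ∑_{k=1}^{n} k² = n(n+1)(2n+1)/6, then subtract the first 31 terms.
∑_{k=1}^{69} k² = 69×70×139/6 = 111895
∑_{k=1}^{31} k² = 31×32×63/6 = 10416
∑_{k=32}^{69} k² = 111895 - 10416 = 101479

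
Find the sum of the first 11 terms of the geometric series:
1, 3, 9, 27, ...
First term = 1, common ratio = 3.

Sₙ = a(1 - rⁿ) / (1 - r)
S_11 = 1(1 - 3^11) / (1 - 3)
S_11 = 1(1 - 177147) / (-2)
S_11 = 88573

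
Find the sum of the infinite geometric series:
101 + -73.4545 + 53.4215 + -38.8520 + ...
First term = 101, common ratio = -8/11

For |r| < 1, S = a / (1 - r)
S = 101 / (1 - (-8/11))
S = 101 / (19/11)
S = 1111/19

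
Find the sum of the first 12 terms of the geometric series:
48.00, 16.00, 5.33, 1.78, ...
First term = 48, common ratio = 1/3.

Sₙ = a(1 - rⁿ) / (1 - r)
S_12 = 48(1 - (1/3)^12) / (1 - (1/3))
S_12 = 48(1 - (1/531441)) / (2/3)
S_12 = 4251520/59049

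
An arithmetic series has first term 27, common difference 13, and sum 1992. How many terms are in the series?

Using S = n/2 × [2a + (n-1)d]
1992 = n/2 × [2(27) + (n-1)(13)]
1992 = n/2 × [54 + 13n - 13]
3984 = n × [41 + 13n]
13n² + (41)n - 3984 = 0
Discriminant: Δ = (41)² - 4(13)(-3984) = 1681 + 207168 = 208849
√Δ = 457
n = [-(41) + √Δ] / (2·13) = (-41 + 457) / 26 = 416 / 26 = 16
(The negative root is discarded since n must be a positive integer.)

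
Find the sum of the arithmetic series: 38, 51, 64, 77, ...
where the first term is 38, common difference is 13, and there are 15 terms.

Sₙ = n/2 × (first + last)
Last term = a + (n-1)d = 38 + (15-1)×13 = 220
S_15 = 15/2 × (38 + 220)
S_15 = 15/2 × 258 = 1935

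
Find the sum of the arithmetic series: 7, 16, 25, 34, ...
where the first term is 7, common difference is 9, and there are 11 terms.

Sₙ = n/2 × (first + last)
Last term = a + (n-1)d = 7 + (11-1)×9 = 97
S_11 = 11/2 × (7 + 97)
S_11 = 11/2 × 104 = 572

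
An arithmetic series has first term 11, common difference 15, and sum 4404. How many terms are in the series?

Using S = n/2 × [2a + (n-1)d]
4404 = n/2 × [2(11) + (n-1)(15)]
4404 = n/2 × [22 + 15n - 15]
8808 = n × [7 + 15n]
15n² + (7)n - 8808 = 0
Discriminant: Δ = (7)² - 4(15)(-8808) = 49 + 528480 = 528529
√Δ = 727
n = [-(7) + √Δ] / (2·15) = (-7 + 727) / 30 = 720 / 30 = 24
(The negative root is discarded since n must be a positive integer.)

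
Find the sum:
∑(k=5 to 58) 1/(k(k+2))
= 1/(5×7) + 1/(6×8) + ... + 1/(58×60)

Partial fractions: 1/(k(k+2)) = (1/2)[1/k - 1/(k+2)]
Telescoping leaves the first two and last two terms:
= (1/2)[1/5 + 1/6 - 1/59 - 1/60]
= 393/2360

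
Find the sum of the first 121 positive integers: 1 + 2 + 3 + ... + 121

Formula: ∑k = n(n+1)/2
= 121×122/2
= 14762/2
= 7381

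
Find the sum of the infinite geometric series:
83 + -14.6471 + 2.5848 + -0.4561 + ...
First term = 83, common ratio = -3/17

For |r| < 1, S = a / (1 - r)
S = 83 / (1 - (-3/17))
S = 83 / (20/17)
S = 1411/20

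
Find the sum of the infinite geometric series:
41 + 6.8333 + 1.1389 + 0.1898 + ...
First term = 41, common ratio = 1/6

For |r| < 1, S = a / (1 - r)
S = 41 / (1 - (1/6))
S = 41 / (5/6)
S = 246/5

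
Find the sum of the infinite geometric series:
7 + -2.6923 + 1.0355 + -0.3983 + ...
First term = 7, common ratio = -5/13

For |r| < 1, S = a / (1 - r)
S = 7 / (1 - (-5/13))
S = 7 / (18/13)
S = 91/18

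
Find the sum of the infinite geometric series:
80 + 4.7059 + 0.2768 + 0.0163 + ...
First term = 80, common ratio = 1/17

For |r| < 1, S = a / (1 - r)
S = 80 / (1 - (1/17))
S = 80 / (16/17)
S = 85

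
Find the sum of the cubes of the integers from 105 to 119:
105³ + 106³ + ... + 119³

Use ∑_{k=1}^{n} k³ = [n(n+1)/2]², then subtract the first 104 terms.
∑_{k=1}^{119} k³ = [119×120/2]² = 7140² = 50979600
∑_{k=1}^{104} k³ = [104×105/2]² = 5460² = 29811600
∑_{k=105}^{119} k³ = 50979600 - 29811600 = 21168000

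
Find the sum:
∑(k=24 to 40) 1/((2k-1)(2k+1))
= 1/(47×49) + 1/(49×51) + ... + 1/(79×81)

Partial fractions: 1/((2k-1)(2k+1)) = (1/2)[1/(2k-1) - 1/(2k+1)]
The series telescopes:
= (1/2)[1/47 - 1/81]
= 17/3807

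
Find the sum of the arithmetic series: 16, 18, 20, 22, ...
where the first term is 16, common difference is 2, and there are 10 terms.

Sₙ = n/2 × (first + last)
Last term = a + (n-1)d = 16 + (10-1)×2 = 34
S_10 = 10/2 × (16 + 34)
S_10 = 10/2 × 50 = 250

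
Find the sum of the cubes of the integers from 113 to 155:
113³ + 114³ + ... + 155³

Use ∑_{k=1}^{n} k³ = [n(n+1)/2]², then subtract the first 112 terms.
∑_{k=1}^{155} k³ = [155×156/2]² = 12090² = 146168100
∑_{k=1}^{112} k³ = [112×113/2]² = 6328² = 40043584
∑_{k=113}^{155} k³ = 146168100 - 40043584 = 106124516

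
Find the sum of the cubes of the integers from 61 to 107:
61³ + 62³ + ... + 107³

Use ∑_{k=1}^{n} k³ = [n(n+1)/2]², then subtract the first 60 terms.
∑_{k=1}^{107} k³ = [107×108/2]² = 5778² = 33385284
∑_{k=1}^{60} k³ = [60×61/2]² = 1830² = 3348900
∑_{k=61}^{107} k³ = 33385284 - 3348900 = 30036384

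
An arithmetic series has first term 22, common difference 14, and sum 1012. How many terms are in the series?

Using S = n/2 × [2a + (n-1)d]
1012 = n/2 × [2(22) + (n-1)(14)]
1012 = n/2 × [44 + 14n - 14]
2024 = n × [30 + 14n]
14n² + (30)n - 2024 = 0
Discriminant: Δ = (30)² - 4(14)(-2024) = 900 + 113344 = 114244
√Δ = 338
n = [-(30) + √Δ] / (2·14) = (-30 + 338) / 28 = 308 / 28 = 11
(The negative root is discarded since n must be a positive integer.)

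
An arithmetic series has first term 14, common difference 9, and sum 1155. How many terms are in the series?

Using S = n/2 × [2a + (n-1)d]
1155 = n/2 × [2(14) + (n-1)(9)]
1155 = n/2 × [28 + 9n - 9]
2310 = n × [19 + 9n]
9n² + (19)n - 2310 = 0
Discriminant: Δ = (19)² - 4(9)(-2310) = 361 + 83160 = 83521
√Δ = 289
n = [-(19) + √Δ] / (2·9) = (-19 + 289) / 18 = 270 / 18 = 15
(The negative root is discarded since n must be a positive integer.)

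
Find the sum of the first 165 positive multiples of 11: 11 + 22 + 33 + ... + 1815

Factor out 11: = 11(1 + 2 + ... + 165) = 11 × n(n+1)/2
= 11 × 165×166/2
= 11 × 13695
= 150645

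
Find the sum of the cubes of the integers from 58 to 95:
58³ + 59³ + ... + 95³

Use ∑_{k=1}^{n} k³ = [n(n+1)/2]², then subtract the first 57 terms.
∑_{k=1}^{95} k³ = [95×96/2]² = 4560² = 20793600
∑_{k=1}^{57} k³ = [57×58/2]² = 1653² = 2732409
∑_{k=58}^{95} k³ = 20793600 - 2732409 = 18061191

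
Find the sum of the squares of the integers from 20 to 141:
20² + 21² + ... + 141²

Use ∑_{k=1}^{n} k² = n(n+1)(2n+1)/6, then subtract the first 19 terms.
∑_{k=1}^{141} k² = 141×142×283/6 = 944371
∑_{k=1}^{19} k² = 19×20×39/6 = 2470
∑_{k=20}^{141} k² = 944371 - 2470 = 941901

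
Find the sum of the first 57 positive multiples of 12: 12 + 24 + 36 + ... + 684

Factor out 12: = 12(1 + 2 + ... + 57) = 12 × n(n+1)/2
= 12 × 57×58/2
= 12 × 1653
= 19836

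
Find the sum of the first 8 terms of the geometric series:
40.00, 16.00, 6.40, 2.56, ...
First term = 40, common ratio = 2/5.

Sₙ = a(1 - rⁿ) / (1 - r)
S_8 = 40(1 - (2/5)^8) / (1 - (2/5))
S_8 = 40(1 - (256/390625)) / (3/5)
S_8 = 1040984/15625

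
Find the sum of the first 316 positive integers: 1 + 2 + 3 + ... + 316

Formula: ∑k = n(n+1)/2
= 316×317/2
= 100172/2
= 50086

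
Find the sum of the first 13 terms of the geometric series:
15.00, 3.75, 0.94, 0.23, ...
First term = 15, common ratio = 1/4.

Sₙ = a(1 - rⁿ) / (1 - r)
S_13 = 15(1 - (1/4)^13) / (1 - (1/4))
S_13 = 15(1 - (1/67108864)) / (3/4)
S_13 = 335544315/16777216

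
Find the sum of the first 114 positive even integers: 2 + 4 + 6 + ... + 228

Sum of first n even numbers = n(n+1)
= 114×115
= 13110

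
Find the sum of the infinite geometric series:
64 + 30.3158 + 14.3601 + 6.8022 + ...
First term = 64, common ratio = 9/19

For |r| < 1, S = a / (1 - r)
S = 64 / (1 - (9/19))
S = 64 / (10/19)
S = 608/5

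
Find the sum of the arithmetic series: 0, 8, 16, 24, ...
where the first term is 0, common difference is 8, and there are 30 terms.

Sₙ = n/2 × (first + last)
Last term = a + (n-1)d = 0 + (30-1)×8 = 232
S_30 = 30/2 × (0 + 232)
S_30 = 30/2 × 232 = 3480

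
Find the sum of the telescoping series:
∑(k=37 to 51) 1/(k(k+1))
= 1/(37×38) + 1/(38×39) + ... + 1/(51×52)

Partial fractions: 1/(k(k+1)) = 1/k - 1/(k+1)
The series telescopes:
= (1/37 - 1/38) + (1/38 - 1/39) + ... + (1/51 - 1/52)
= 1/37 - 1/52
= 15/1924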